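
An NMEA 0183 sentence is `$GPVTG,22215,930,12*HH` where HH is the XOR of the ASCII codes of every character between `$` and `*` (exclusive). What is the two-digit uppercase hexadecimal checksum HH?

XOR the ASCII codes of the payload characters:
  'G' = 0x47 → acc = 0x47
  'P' = 0x50 → acc = 0x17
  'V' = 0x56 → acc = 0x41
  'T' = 0x54 → acc = 0x15
  'G' = 0x47 → acc = 0x52
  ',' = 0x2C → acc = 0x7E
  '2' = 0x32 → acc = 0x4C
  '2' = 0x32 → acc = 0x7E
  '2' = 0x32 → acc = 0x4C
  '1' = 0x31 → acc = 0x7D
  '5' = 0x35 → acc = 0x48
  ',' = 0x2C → acc = 0x64
  '9' = 0x39 → acc = 0x5D
  '3' = 0x33 → acc = 0x6E
  '0' = 0x30 → acc = 0x5E
  ',' = 0x2C → acc = 0x72
  '1' = 0x31 → acc = 0x43
  '2' = 0x32 → acc = 0x71
Checksum = 0x71.

71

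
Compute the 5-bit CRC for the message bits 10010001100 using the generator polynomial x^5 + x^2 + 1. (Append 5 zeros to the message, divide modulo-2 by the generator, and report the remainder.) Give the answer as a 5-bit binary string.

01000

Append 5 zeros: 1001000110000000. Divide by 100101 (XOR where the leading bit is 1):
  pos 0: 100100 XOR 100101 = 000001
  pos 5: 101100 XOR 100101 = 001001
  pos 7: 100100 XOR 100101 = 000001
Remainder (last 5 bits) = 01000. This is the CRC / FCS.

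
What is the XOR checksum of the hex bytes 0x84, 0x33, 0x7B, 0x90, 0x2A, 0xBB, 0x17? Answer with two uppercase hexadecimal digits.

DA

XOR the bytes together:
  start with 0x84
  0x84 ⊕ 0x33 = 0xB7
  0xB7 ⊕ 0x7B = 0xCC
  0xCC ⊕ 0x90 = 0x5C
  0x5C ⊕ 0x2A = 0x76
  0x76 ⊕ 0xBB = 0xCD
  0xCD ⊕ 0x17 = 0xDA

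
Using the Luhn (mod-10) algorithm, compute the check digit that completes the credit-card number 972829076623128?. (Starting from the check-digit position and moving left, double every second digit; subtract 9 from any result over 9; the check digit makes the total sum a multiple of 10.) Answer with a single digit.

5

Partial digits right→left: 8 2 1 3 2 6 6 7 0 9 2 8 2 7 9
Double every second digit counting from the check-digit position (so the 1st, 3rd, 5th, ... of the partial from the right).
  doubled (with −9 where >9): 7 2 4 3 0 4 4 9 → sum 33
  kept as-is: 2 3 6 7 9 8 7 → sum 42
Total = 33 + 42 = 75.
Check digit = (10 − (75 mod 10)) mod 10 = 5.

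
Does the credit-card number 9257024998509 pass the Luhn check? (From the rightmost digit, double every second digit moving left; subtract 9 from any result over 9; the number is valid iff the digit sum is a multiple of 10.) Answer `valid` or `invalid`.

From the right, keep odd positions and double even positions (subtract 9 from any doubled value over 9):
  doubled (positions 2,4,...): 0 7 9 4 5 4 → sum 29
  kept (positions 1,3,...): 9 5 9 4 0 5 9 → sum 41
Total = 70.
70 mod 10 = 0, so the number is valid.

valid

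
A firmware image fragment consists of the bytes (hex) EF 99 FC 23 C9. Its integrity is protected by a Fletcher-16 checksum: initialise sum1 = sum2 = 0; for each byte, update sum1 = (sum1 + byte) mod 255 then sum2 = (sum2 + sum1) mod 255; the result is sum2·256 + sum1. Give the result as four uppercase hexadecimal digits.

1D73

Running sums (mod 255):
  after byte 0 (EF): sum1=239, sum2=239
  after byte 1 (99): sum1=137, sum2=121
  after byte 2 (FC): sum1=134, sum2=0
  after byte 3 (23): sum1=169, sum2=169
  after byte 4 (C9): sum1=115, sum2=29
Checksum = sum2·256 + sum1 = 29·256 + 115 = 7539 = 0x1D73.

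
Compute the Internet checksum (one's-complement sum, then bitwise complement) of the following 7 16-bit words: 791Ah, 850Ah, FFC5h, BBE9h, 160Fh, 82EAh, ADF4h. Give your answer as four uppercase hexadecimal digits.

FF3C

One's-complement addition (fold any carry out of bit 15 back into bit 0):
  0x791A + 0x850A = 0x0FE24
  0xFE24 + 0xFFC5 = 0x1FDE9 → wrap carry → 0xFDEA
  0xFDEA + 0xBBE9 = 0x1B9D3 → wrap carry → 0xB9D4
  0xB9D4 + 0x160F = 0x0CFE3
  0xCFE3 + 0x82EA = 0x152CD → wrap carry → 0x52CE
  0x52CE + 0xADF4 = 0x100C2 → wrap carry → 0x00C3
One's-complement sum = 0x00C3.
Checksum = ~0x00C3 & 0xFFFF = 0xFF3C.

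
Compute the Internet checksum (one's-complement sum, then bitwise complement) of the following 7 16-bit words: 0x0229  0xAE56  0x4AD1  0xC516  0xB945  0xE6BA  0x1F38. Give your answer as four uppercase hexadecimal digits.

One's-complement addition (fold any carry out of bit 15 back into bit 0):
  0x0229 + 0xAE56 = 0x0B07F
  0xB07F + 0x4AD1 = 0x0FB50
  0xFB50 + 0xC516 = 0x1C066 → wrap carry → 0xC067
  0xC067 + 0xB945 = 0x179AC → wrap carry → 0x79AD
  0x79AD + 0xE6BA = 0x16067 → wrap carry → 0x6068
  0x6068 + 0x1F38 = 0x07FA0
One's-complement sum = 0x7FA0.
Checksum = ~0x7FA0 & 0xFFFF = 0x805F.

805F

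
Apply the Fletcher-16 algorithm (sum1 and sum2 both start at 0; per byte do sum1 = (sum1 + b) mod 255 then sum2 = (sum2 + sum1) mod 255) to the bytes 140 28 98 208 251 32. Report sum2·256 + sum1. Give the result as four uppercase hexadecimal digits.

EBF7

Running sums (mod 255):
  after byte 0 (140): sum1=140, sum2=140
  after byte 1 (28): sum1=168, sum2=53
  after byte 2 (98): sum1=11, sum2=64
  after byte 3 (208): sum1=219, sum2=28
  after byte 4 (251): sum1=215, sum2=243
  after byte 5 (32): sum1=247, sum2=235
Checksum = sum2·256 + sum1 = 235·256 + 247 = 60407 = 0xEBF7.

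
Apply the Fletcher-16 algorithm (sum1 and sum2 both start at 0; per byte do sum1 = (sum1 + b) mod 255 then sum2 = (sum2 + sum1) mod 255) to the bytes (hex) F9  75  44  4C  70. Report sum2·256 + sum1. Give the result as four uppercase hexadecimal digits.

8D70

Running sums (mod 255):
  after byte 0 (F9): sum1=249, sum2=249
  after byte 1 (75): sum1=111, sum2=105
  after byte 2 (44): sum1=179, sum2=29
  after byte 3 (4C): sum1=0, sum2=29
  after byte 4 (70): sum1=112, sum2=141
Checksum = sum2·256 + sum1 = 141·256 + 112 = 36208 = 0x8D70.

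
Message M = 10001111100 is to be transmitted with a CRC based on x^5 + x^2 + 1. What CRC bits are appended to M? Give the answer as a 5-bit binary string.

Append 5 zeros: 1000111110000000. Divide by 100101 (XOR where the leading bit is 1):
  pos 0: 100011 XOR 100101 = 000110
  pos 3: 110111 XOR 100101 = 010010
  pos 4: 100100 XOR 100101 = 000001
  pos 9: 100000 XOR 100101 = 000101
Remainder (last 5 bits) = 01010. This is the CRC / FCS.

01010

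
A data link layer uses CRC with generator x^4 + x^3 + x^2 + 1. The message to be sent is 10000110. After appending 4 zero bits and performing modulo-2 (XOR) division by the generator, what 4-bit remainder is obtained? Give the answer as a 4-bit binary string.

Append 4 zeros: 100001100000. Divide by 11101 (XOR where the leading bit is 1):
  pos 0: 10000 XOR 11101 = 01101
  pos 1: 11011 XOR 11101 = 00110
  pos 3: 11010 XOR 11101 = 00111
  pos 5: 11100 XOR 11101 = 00001
Remainder (last 4 bits) = 0100. This is the CRC / FCS.

0100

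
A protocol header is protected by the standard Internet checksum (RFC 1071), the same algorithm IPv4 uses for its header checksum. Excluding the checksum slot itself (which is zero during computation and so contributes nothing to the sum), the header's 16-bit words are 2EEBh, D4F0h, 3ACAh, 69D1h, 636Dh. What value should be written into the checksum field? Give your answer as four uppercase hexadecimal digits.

F41A

One's-complement addition (fold any carry out of bit 15 back into bit 0):
  0x2EEB + 0xD4F0 = 0x103DB → wrap carry → 0x03DC
  0x03DC + 0x3ACA = 0x03EA6
  0x3EA6 + 0x69D1 = 0x0A877
  0xA877 + 0x636D = 0x10BE4 → wrap carry → 0x0BE5
One's-complement sum = 0x0BE5.
Checksum = ~0x0BE5 & 0xFFFF = 0xF41A.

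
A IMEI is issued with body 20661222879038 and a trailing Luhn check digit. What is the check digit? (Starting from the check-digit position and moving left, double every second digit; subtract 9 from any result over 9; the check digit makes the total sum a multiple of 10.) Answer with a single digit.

Partial digits right→left: 8 3 0 9 7 8 2 2 2 1 6 6 0 2
Double every second digit counting from the check-digit position (so the 1st, 3rd, 5th, ... of the partial from the right).
  doubled (with −9 where >9): 7 0 5 4 4 3 0 → sum 23
  kept as-is: 3 9 8 2 1 6 2 → sum 31
Total = 23 + 31 = 54.
Check digit = (10 − (54 mod 10)) mod 10 = 6.

6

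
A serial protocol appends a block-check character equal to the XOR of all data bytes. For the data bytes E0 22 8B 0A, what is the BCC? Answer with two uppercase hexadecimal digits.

XOR the bytes together:
  start with 0xE0
  0xE0 ⊕ 0x22 = 0xC2
  0xC2 ⊕ 0x8B = 0x49
  0x49 ⊕ 0x0A = 0x43

43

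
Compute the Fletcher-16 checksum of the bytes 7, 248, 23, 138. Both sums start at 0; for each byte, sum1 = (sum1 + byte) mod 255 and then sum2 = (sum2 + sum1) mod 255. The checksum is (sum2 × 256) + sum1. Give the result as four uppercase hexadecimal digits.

BFA1

Running sums (mod 255):
  after byte 0 (7): sum1=7, sum2=7
  after byte 1 (248): sum1=0, sum2=7
  after byte 2 (23): sum1=23, sum2=30
  after byte 3 (138): sum1=161, sum2=191
Checksum = sum2·256 + sum1 = 191·256 + 161 = 49057 = 0xBFA1.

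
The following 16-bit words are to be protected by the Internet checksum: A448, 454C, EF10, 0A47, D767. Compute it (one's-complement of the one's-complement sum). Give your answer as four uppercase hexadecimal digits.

One's-complement addition (fold any carry out of bit 15 back into bit 0):
  0xA448 + 0x454C = 0x0E994
  0xE994 + 0xEF10 = 0x1D8A4 → wrap carry → 0xD8A5
  0xD8A5 + 0x0A47 = 0x0E2EC
  0xE2EC + 0xD767 = 0x1BA53 → wrap carry → 0xBA54
One's-complement sum = 0xBA54.
Checksum = ~0xBA54 & 0xFFFF = 0x45AB.

45AB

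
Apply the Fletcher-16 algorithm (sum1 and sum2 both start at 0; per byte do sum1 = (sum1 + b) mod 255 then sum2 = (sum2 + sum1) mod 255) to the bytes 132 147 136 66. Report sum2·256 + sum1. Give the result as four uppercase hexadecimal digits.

20E2

Running sums (mod 255):
  after byte 0 (132): sum1=132, sum2=132
  after byte 1 (147): sum1=24, sum2=156
  after byte 2 (136): sum1=160, sum2=61
  after byte 3 (66): sum1=226, sum2=32
Checksum = sum2·256 + sum1 = 32·256 + 226 = 8418 = 0x20E2.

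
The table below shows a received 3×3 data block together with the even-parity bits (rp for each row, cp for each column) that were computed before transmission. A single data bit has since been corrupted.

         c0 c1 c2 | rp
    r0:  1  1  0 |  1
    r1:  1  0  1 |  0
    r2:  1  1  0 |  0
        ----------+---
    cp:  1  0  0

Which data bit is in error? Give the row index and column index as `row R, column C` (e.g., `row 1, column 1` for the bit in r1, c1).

Recompute each row's even parity and compare to rp:
  r0: data parity 0, sent rp 1 → mismatch
  r1: data parity 0, sent rp 0 → ok
  r2: data parity 0, sent rp 0 → ok
Recompute each column's even parity and compare to cp:
  c0: data parity 1, sent cp 1 → ok
  c1: data parity 0, sent cp 0 → ok
  c2: data parity 1, sent cp 0 → mismatch
Exactly one row (r0) and one column (c2) fail → the flipped bit is at their intersection.

row 0, column 2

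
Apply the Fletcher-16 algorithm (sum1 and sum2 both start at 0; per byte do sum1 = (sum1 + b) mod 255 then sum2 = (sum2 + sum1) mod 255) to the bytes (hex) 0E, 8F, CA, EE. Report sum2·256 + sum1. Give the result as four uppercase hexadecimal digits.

6B57

Running sums (mod 255):
  after byte 0 (0E): sum1=14, sum2=14
  after byte 1 (8F): sum1=157, sum2=171
  after byte 2 (CA): sum1=104, sum2=20
  after byte 3 (EE): sum1=87, sum2=107
Checksum = sum2·256 + sum1 = 107·256 + 87 = 27479 = 0x6B57.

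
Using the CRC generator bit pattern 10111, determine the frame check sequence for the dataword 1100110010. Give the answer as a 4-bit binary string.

Append 4 zeros: 11001100100000. Divide by 10111 (XOR where the leading bit is 1):
  pos 0: 11001 XOR 10111 = 01110
  pos 1: 11101 XOR 10111 = 01010
  pos 2: 10100 XOR 10111 = 00011
  pos 5: 11010 XOR 10111 = 01101
  pos 6: 11010 XOR 10111 = 01101
  pos 7: 11010 XOR 10111 = 01101
  pos 8: 11010 XOR 10111 = 01101
  pos 9: 11010 XOR 10111 = 01101
Remainder (last 4 bits) = 1101. This is the CRC / FCS.

1101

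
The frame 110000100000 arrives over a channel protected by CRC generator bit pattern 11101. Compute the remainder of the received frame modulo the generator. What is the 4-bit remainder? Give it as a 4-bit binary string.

Modulo-2 division of 110000100000 by 11101:
  pos 0: 11000 XOR 11101 = 00101
  pos 2: 10101 XOR 11101 = 01000
  pos 3: 10000 XOR 11101 = 01101
  pos 4: 11010 XOR 11101 = 00111
  pos 6: 11100 XOR 11101 = 00001
Remainder = 0010 (nonzero — an error is detected).

0010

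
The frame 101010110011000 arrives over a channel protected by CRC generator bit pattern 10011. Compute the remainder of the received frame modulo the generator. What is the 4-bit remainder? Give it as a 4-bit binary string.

Modulo-2 division of 101010110011000 by 10011:
  pos 0: 10101 XOR 10011 = 00110
  pos 2: 11001 XOR 10011 = 01010
  pos 3: 10101 XOR 10011 = 00110
  pos 5: 11000 XOR 10011 = 01011
  pos 6: 10111 XOR 10011 = 00100
  pos 8: 10010 XOR 10011 = 00001
Remainder = 0100 (nonzero — an error is detected).

0100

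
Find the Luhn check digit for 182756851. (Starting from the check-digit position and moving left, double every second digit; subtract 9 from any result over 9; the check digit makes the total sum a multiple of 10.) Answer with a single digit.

8

Partial digits right→left: 1 5 8 6 5 7 2 8 1
Double every second digit counting from the check-digit position (so the 1st, 3rd, 5th, ... of the partial from the right).
  doubled (with −9 where >9): 2 7 1 4 2 → sum 16
  kept as-is: 5 6 7 8 → sum 26
Total = 16 + 26 = 42.
Check digit = (10 − (42 mod 10)) mod 10 = 8.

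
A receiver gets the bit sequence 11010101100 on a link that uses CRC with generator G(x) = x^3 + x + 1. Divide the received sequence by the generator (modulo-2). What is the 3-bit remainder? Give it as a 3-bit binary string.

110

Modulo-2 division of 11010101100 by 1011:
  pos 0: 1101 XOR 1011 = 0110
  pos 1: 1100 XOR 1011 = 0111
  pos 2: 1111 XOR 1011 = 0100
  pos 3: 1000 XOR 1011 = 0011
  pos 5: 1111 XOR 1011 = 0100
  pos 6: 1000 XOR 1011 = 0011
Remainder = 110 (nonzero — an error is detected).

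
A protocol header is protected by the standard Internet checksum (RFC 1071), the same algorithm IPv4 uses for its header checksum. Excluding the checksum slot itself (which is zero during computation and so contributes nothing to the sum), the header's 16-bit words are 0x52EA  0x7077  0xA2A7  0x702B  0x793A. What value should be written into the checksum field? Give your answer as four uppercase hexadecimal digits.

B090

One's-complement addition (fold any carry out of bit 15 back into bit 0):
  0x52EA + 0x7077 = 0x0C361
  0xC361 + 0xA2A7 = 0x16608 → wrap carry → 0x6609
  0x6609 + 0x702B = 0x0D634
  0xD634 + 0x793A = 0x14F6E → wrap carry → 0x4F6F
One's-complement sum = 0x4F6F.
Checksum = ~0x4F6F & 0xFFFF = 0xB090.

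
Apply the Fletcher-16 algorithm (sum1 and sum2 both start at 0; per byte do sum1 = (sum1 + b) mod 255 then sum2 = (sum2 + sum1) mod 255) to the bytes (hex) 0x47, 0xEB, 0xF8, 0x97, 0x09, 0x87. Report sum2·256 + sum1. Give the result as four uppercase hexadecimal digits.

Running sums (mod 255):
  after byte 0 (0x47): sum1=71, sum2=71
  after byte 1 (0xEB): sum1=51, sum2=122
  after byte 2 (0xF8): sum1=44, sum2=166
  after byte 3 (0x97): sum1=195, sum2=106
  after byte 4 (0x09): sum1=204, sum2=55
  after byte 5 (0x87): sum1=84, sum2=139
Checksum = sum2·256 + sum1 = 139·256 + 84 = 35668 = 0x8B54.

8B54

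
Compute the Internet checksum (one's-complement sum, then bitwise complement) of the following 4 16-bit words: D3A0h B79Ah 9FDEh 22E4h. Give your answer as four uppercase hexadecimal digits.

B201

One's-complement addition (fold any carry out of bit 15 back into bit 0):
  0xD3A0 + 0xB79A = 0x18B3A → wrap carry → 0x8B3B
  0x8B3B + 0x9FDE = 0x12B19 → wrap carry → 0x2B1A
  0x2B1A + 0x22E4 = 0x04DFE
One's-complement sum = 0x4DFE.
Checksum = ~0x4DFE & 0xFFFF = 0xB201.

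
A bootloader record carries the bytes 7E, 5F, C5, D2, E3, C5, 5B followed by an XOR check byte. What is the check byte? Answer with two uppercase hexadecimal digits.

XOR the bytes together:
  start with 0x7E
  0x7E ⊕ 0x5F = 0x21
  0x21 ⊕ 0xC5 = 0xE4
  0xE4 ⊕ 0xD2 = 0x36
  0x36 ⊕ 0xE3 = 0xD5
  0xD5 ⊕ 0xC5 = 0x10
  0x10 ⊕ 0x5B = 0x4B

4B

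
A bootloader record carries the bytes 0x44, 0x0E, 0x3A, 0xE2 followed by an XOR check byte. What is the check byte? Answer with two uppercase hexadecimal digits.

92

XOR the bytes together:
  start with 0x44
  0x44 ⊕ 0x0E = 0x4A
  0x4A ⊕ 0x3A = 0x70
  0x70 ⊕ 0xE2 = 0x92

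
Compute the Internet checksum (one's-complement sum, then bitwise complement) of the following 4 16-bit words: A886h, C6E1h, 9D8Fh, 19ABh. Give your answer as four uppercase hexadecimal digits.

One's-complement addition (fold any carry out of bit 15 back into bit 0):
  0xA886 + 0xC6E1 = 0x16F67 → wrap carry → 0x6F68
  0x6F68 + 0x9D8F = 0x10CF7 → wrap carry → 0x0CF8
  0x0CF8 + 0x19AB = 0x026A3
One's-complement sum = 0x26A3.
Checksum = ~0x26A3 & 0xFFFF = 0xD95C.

D95C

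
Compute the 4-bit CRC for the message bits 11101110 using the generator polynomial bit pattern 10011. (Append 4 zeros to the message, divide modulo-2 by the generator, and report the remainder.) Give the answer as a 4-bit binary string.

0010

Append 4 zeros: 111011100000. Divide by 10011 (XOR where the leading bit is 1):
  pos 0: 11101 XOR 10011 = 01110
  pos 1: 11101 XOR 10011 = 01110
  pos 2: 11101 XOR 10011 = 01110
  pos 3: 11100 XOR 10011 = 01111
  pos 4: 11110 XOR 10011 = 01101
  pos 5: 11010 XOR 10011 = 01001
  pos 6: 10010 XOR 10011 = 00001
Remainder (last 4 bits) = 0010. This is the CRC / FCS.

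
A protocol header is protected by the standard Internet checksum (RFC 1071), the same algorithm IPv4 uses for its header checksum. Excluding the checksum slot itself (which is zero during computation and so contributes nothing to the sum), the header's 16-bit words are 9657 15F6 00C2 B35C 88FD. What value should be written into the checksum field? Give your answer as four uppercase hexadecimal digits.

1696

One's-complement addition (fold any carry out of bit 15 back into bit 0):
  0x9657 + 0x15F6 = 0x0AC4D
  0xAC4D + 0x00C2 = 0x0AD0F
  0xAD0F + 0xB35C = 0x1606B → wrap carry → 0x606C
  0x606C + 0x88FD = 0x0E969
One's-complement sum = 0xE969.
Checksum = ~0xE969 & 0xFFFF = 0x1696.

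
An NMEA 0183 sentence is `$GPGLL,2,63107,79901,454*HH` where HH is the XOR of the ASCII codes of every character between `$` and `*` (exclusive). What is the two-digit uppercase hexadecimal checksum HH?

XOR the ASCII codes of the payload characters:
  'G' = 0x47 → acc = 0x47
  'P' = 0x50 → acc = 0x17
  'G' = 0x47 → acc = 0x50
  'L' = 0x4C → acc = 0x1C
  'L' = 0x4C → acc = 0x50
  ',' = 0x2C → acc = 0x7C
  '2' = 0x32 → acc = 0x4E
  ',' = 0x2C → acc = 0x62
  '6' = 0x36 → acc = 0x54
  '3' = 0x33 → acc = 0x67
  '1' = 0x31 → acc = 0x56
  '0' = 0x30 → acc = 0x66
  '7' = 0x37 → acc = 0x51
  ',' = 0x2C → acc = 0x7D
  '7' = 0x37 → acc = 0x4A
  '9' = 0x39 → acc = 0x73
  '9' = 0x39 → acc = 0x4A
  '0' = 0x30 → acc = 0x7A
  '1' = 0x31 → acc = 0x4B
  ',' = 0x2C → acc = 0x67
  '4' = 0x34 → acc = 0x53
  '5' = 0x35 → acc = 0x66
  '4' = 0x34 → acc = 0x52
Checksum = 0x52.

52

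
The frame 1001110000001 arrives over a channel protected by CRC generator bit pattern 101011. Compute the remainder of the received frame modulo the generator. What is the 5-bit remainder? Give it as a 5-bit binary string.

Modulo-2 division of 1001110000001 by 101011:
  pos 0: 100111 XOR 101011 = 001100
  pos 2: 110000 XOR 101011 = 011011
  pos 3: 110110 XOR 101011 = 011101
  pos 4: 111010 XOR 101011 = 010001
  pos 5: 100010 XOR 101011 = 001001
  pos 7: 100101 XOR 101011 = 001110
Remainder = 01110 (nonzero — an error is detected).

01110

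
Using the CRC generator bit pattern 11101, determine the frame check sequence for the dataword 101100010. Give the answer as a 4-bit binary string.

1100

Append 4 zeros: 1011000100000. Divide by 11101 (XOR where the leading bit is 1):
  pos 0: 10110 XOR 11101 = 01011
  pos 1: 10110 XOR 11101 = 01011
  pos 2: 10110 XOR 11101 = 01011
  pos 3: 10111 XOR 11101 = 01010
  pos 4: 10100 XOR 11101 = 01001
  pos 5: 10010 XOR 11101 = 01111
  pos 6: 11110 XOR 11101 = 00011
Remainder (last 4 bits) = 1100. This is the CRC / FCS.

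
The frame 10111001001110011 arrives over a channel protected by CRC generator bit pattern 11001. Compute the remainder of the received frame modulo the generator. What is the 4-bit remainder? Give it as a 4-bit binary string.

0000

Modulo-2 division of 10111001001110011 by 11001:
  pos 0: 10111 XOR 11001 = 01110
  pos 1: 11100 XOR 11001 = 00101
  pos 3: 10101 XOR 11001 = 01100
  pos 4: 11000 XOR 11001 = 00001
  pos 8: 10111 XOR 11001 = 01110
  pos 9: 11100 XOR 11001 = 00101
  pos 11: 10101 XOR 11001 = 01100
  pos 12: 11001 XOR 11001 = 00000
Remainder = 0000 (zero — the frame passes the CRC check).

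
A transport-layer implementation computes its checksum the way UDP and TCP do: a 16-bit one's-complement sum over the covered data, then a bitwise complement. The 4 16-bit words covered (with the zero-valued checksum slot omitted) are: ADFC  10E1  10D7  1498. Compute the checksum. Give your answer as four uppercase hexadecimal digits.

One's-complement addition (fold any carry out of bit 15 back into bit 0):
  0xADFC + 0x10E1 = 0x0BEDD
  0xBEDD + 0x10D7 = 0x0CFB4
  0xCFB4 + 0x1498 = 0x0E44C
One's-complement sum = 0xE44C.
Checksum = ~0xE44C & 0xFFFF = 0x1BB3.

1BB3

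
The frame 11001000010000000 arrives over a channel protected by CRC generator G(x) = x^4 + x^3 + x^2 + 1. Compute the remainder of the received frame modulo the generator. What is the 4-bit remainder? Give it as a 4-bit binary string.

0000

Modulo-2 division of 11001000010000000 by 11101:
  pos 0: 11001 XOR 11101 = 00100
  pos 2: 10000 XOR 11101 = 01101
  pos 3: 11010 XOR 11101 = 00111
  pos 5: 11101 XOR 11101 = 00000
Remainder = 0000 (zero — the frame passes the CRC check).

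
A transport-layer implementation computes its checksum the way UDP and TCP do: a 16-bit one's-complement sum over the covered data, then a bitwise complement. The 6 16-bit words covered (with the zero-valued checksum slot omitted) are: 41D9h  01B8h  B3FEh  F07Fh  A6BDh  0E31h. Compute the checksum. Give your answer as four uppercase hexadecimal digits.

One's-complement addition (fold any carry out of bit 15 back into bit 0):
  0x41D9 + 0x01B8 = 0x04391
  0x4391 + 0xB3FE = 0x0F78F
  0xF78F + 0xF07F = 0x1E80E → wrap carry → 0xE80F
  0xE80F + 0xA6BD = 0x18ECC → wrap carry → 0x8ECD
  0x8ECD + 0x0E31 = 0x09CFE
One's-complement sum = 0x9CFE.
Checksum = ~0x9CFE & 0xFFFF = 0x6301.

6301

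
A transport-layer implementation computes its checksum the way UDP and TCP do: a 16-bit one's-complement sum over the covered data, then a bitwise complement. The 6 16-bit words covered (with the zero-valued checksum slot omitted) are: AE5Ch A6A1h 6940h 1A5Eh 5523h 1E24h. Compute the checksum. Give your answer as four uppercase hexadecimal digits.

One's-complement addition (fold any carry out of bit 15 back into bit 0):
  0xAE5C + 0xA6A1 = 0x154FD → wrap carry → 0x54FE
  0x54FE + 0x6940 = 0x0BE3E
  0xBE3E + 0x1A5E = 0x0D89C
  0xD89C + 0x5523 = 0x12DBF → wrap carry → 0x2DC0
  0x2DC0 + 0x1E24 = 0x04BE4
One's-complement sum = 0x4BE4.
Checksum = ~0x4BE4 & 0xFFFF = 0xB41B.

B41B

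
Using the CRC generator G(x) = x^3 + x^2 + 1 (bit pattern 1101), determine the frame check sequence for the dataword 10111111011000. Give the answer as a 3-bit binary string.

Append 3 zeros: 10111111011000000. Divide by 1101 (XOR where the leading bit is 1):
  pos 0: 1011 XOR 1101 = 0110
  pos 1: 1101 XOR 1101 = 0000
  pos 5: 1110 XOR 1101 = 0011
  pos 7: 1111 XOR 1101 = 0010
  pos 9: 1000 XOR 1101 = 0101
  pos 10: 1010 XOR 1101 = 0111
  pos 11: 1110 XOR 1101 = 0011
  pos 13: 1100 XOR 1101 = 0001
Remainder (last 3 bits) = 001. This is the CRC / FCS.

001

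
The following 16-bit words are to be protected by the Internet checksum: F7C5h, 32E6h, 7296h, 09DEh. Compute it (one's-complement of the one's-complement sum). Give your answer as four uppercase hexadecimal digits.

58DF

One's-complement addition (fold any carry out of bit 15 back into bit 0):
  0xF7C5 + 0x32E6 = 0x12AAB → wrap carry → 0x2AAC
  0x2AAC + 0x7296 = 0x09D42
  0x9D42 + 0x09DE = 0x0A720
One's-complement sum = 0xA720.
Checksum = ~0xA720 & 0xFFFF = 0x58DF.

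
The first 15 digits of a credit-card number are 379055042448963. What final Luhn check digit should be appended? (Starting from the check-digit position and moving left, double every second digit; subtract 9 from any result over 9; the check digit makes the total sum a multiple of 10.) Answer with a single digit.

3

Partial digits right→left: 3 6 9 8 4 4 2 4 0 5 5 0 9 7 3
Double every second digit counting from the check-digit position (so the 1st, 3rd, 5th, ... of the partial from the right).
  doubled (with −9 where >9): 6 9 8 4 0 1 9 6 → sum 43
  kept as-is: 6 8 4 4 5 0 7 → sum 34
Total = 43 + 34 = 77.
Check digit = (10 − (77 mod 10)) mod 10 = 3.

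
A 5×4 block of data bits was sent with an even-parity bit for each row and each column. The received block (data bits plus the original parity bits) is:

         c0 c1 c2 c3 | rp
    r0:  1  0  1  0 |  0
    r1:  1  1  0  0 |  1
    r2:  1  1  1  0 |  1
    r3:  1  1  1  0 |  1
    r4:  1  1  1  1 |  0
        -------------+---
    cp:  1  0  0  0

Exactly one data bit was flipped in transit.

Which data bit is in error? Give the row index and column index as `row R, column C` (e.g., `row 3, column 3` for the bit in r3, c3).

row 1, column 3

Recompute each row's even parity and compare to rp:
  r0: data parity 0, sent rp 0 → ok
  r1: data parity 0, sent rp 1 → mismatch
  r2: data parity 1, sent rp 1 → ok
  r3: data parity 1, sent rp 1 → ok
  r4: data parity 0, sent rp 0 → ok
Recompute each column's even parity and compare to cp:
  c0: data parity 1, sent cp 1 → ok
  c1: data parity 0, sent cp 0 → ok
  c2: data parity 0, sent cp 0 → ok
  c3: data parity 1, sent cp 0 → mismatch
Exactly one row (r1) and one column (c3) fail → the flipped bit is at their intersection.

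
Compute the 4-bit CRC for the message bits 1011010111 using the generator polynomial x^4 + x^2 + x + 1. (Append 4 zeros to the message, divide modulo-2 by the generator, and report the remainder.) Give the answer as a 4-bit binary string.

0100

Append 4 zeros: 10110101110000. Divide by 10111 (XOR where the leading bit is 1):
  pos 0: 10110 XOR 10111 = 00001
  pos 4: 11011 XOR 10111 = 01100
  pos 5: 11001 XOR 10111 = 01110
  pos 6: 11100 XOR 10111 = 01011
  pos 7: 10110 XOR 10111 = 00001
Remainder (last 4 bits) = 0100. This is the CRC / FCS.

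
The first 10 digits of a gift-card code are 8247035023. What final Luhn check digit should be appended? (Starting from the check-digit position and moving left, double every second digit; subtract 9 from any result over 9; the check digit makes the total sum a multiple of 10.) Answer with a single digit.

Partial digits right→left: 3 2 0 5 3 0 7 4 2 8
Double every second digit counting from the check-digit position (so the 1st, 3rd, 5th, ... of the partial from the right).
  doubled (with −9 where >9): 6 0 6 5 4 → sum 21
  kept as-is: 2 5 0 4 8 → sum 19
Total = 21 + 19 = 40.
Check digit = (10 − (40 mod 10)) mod 10 = 0.

0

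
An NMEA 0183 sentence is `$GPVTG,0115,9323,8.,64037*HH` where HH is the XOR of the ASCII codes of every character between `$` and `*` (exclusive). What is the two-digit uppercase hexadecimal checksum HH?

7C

XOR the ASCII codes of the payload characters:
  'G' = 0x47 → acc = 0x47
  'P' = 0x50 → acc = 0x17
  'V' = 0x56 → acc = 0x41
  'T' = 0x54 → acc = 0x15
  'G' = 0x47 → acc = 0x52
  ',' = 0x2C → acc = 0x7E
  '0' = 0x30 → acc = 0x4E
  '1' = 0x31 → acc = 0x7F
  '1' = 0x31 → acc = 0x4E
  '5' = 0x35 → acc = 0x7B
  ',' = 0x2C → acc = 0x57
  '9' = 0x39 → acc = 0x6E
  '3' = 0x33 → acc = 0x5D
  '2' = 0x32 → acc = 0x6F
  '3' = 0x33 → acc = 0x5C
  ',' = 0x2C → acc = 0x70
  '8' = 0x38 → acc = 0x48
  '.' = 0x2E → acc = 0x66
  ',' = 0x2C → acc = 0x4A
  '6' = 0x36 → acc = 0x7C
  '4' = 0x34 → acc = 0x48
  '0' = 0x30 → acc = 0x78
  '3' = 0x33 → acc = 0x4B
  '7' = 0x37 → acc = 0x7C
Checksum = 0x7C.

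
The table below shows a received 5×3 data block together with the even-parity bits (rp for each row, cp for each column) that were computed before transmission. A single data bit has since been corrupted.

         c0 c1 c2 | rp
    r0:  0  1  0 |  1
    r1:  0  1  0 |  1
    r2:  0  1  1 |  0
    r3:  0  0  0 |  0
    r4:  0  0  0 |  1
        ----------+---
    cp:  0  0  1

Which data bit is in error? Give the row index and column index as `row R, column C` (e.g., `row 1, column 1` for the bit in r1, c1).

Recompute each row's even parity and compare to rp:
  r0: data parity 1, sent rp 1 → ok
  r1: data parity 1, sent rp 1 → ok
  r2: data parity 0, sent rp 0 → ok
  r3: data parity 0, sent rp 0 → ok
  r4: data parity 0, sent rp 1 → mismatch
Recompute each column's even parity and compare to cp:
  c0: data parity 0, sent cp 0 → ok
  c1: data parity 1, sent cp 0 → mismatch
  c2: data parity 1, sent cp 1 → ok
Exactly one row (r4) and one column (c1) fail → the flipped bit is at their intersection.

row 4, column 1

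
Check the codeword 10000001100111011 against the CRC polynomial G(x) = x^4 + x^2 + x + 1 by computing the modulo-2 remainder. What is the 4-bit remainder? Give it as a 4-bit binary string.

0000

Modulo-2 division of 10000001100111011 by 10111:
  pos 0: 10000 XOR 10111 = 00111
  pos 2: 11100 XOR 10111 = 01011
  pos 3: 10111 XOR 10111 = 00000
  pos 8: 10011 XOR 10111 = 00100
  pos 10: 10010 XOR 10111 = 00101
  pos 12: 10111 XOR 10111 = 00000
Remainder = 0000 (zero — the frame passes the CRC check).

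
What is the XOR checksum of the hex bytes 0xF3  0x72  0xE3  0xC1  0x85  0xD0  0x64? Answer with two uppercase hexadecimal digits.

XOR the bytes together:
  start with 0xF3
  0xF3 ⊕ 0x72 = 0x81
  0x81 ⊕ 0xE3 = 0x62
  0x62 ⊕ 0xC1 = 0xA3
  0xA3 ⊕ 0x85 = 0x26
  0x26 ⊕ 0xD0 = 0xF6
  0xF6 ⊕ 0x64 = 0x92

92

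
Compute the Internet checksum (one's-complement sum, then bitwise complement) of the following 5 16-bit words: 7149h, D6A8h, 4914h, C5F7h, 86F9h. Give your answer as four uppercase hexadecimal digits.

2208

One's-complement addition (fold any carry out of bit 15 back into bit 0):
  0x7149 + 0xD6A8 = 0x147F1 → wrap carry → 0x47F2
  0x47F2 + 0x4914 = 0x09106
  0x9106 + 0xC5F7 = 0x156FD → wrap carry → 0x56FE
  0x56FE + 0x86F9 = 0x0DDF7
One's-complement sum = 0xDDF7.
Checksum = ~0xDDF7 & 0xFFFF = 0x2208.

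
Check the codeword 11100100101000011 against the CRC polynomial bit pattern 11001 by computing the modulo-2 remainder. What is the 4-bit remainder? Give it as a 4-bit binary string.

Modulo-2 division of 11100100101000011 by 11001:
  pos 0: 11100 XOR 11001 = 00101
  pos 2: 10110 XOR 11001 = 01111
  pos 3: 11110 XOR 11001 = 00111
  pos 5: 11110 XOR 11001 = 00111
  pos 7: 11110 XOR 11001 = 00111
  pos 9: 11100 XOR 11001 = 00101
  pos 11: 10101 XOR 11001 = 01100
  pos 12: 11001 XOR 11001 = 00000
Remainder = 0000 (zero — the frame passes the CRC check).

0000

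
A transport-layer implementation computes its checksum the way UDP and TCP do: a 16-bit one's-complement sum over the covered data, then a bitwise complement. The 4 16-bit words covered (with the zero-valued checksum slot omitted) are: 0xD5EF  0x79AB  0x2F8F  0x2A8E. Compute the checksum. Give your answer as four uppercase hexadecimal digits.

One's-complement addition (fold any carry out of bit 15 back into bit 0):
  0xD5EF + 0x79AB = 0x14F9A → wrap carry → 0x4F9B
  0x4F9B + 0x2F8F = 0x07F2A
  0x7F2A + 0x2A8E = 0x0A9B8
One's-complement sum = 0xA9B8.
Checksum = ~0xA9B8 & 0xFFFF = 0x5647.

5647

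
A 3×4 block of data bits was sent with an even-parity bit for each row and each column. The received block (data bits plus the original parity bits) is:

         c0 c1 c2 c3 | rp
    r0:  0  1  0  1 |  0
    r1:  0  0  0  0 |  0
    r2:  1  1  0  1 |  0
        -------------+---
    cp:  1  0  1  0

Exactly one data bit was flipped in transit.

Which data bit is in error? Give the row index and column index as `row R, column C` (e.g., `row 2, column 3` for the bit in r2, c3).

row 2, column 2

Recompute each row's even parity and compare to rp:
  r0: data parity 0, sent rp 0 → ok
  r1: data parity 0, sent rp 0 → ok
  r2: data parity 1, sent rp 0 → mismatch
Recompute each column's even parity and compare to cp:
  c0: data parity 1, sent cp 1 → ok
  c1: data parity 0, sent cp 0 → ok
  c2: data parity 0, sent cp 1 → mismatch
  c3: data parity 0, sent cp 0 → ok
Exactly one row (r2) and one column (c2) fail → the flipped bit is at their intersection.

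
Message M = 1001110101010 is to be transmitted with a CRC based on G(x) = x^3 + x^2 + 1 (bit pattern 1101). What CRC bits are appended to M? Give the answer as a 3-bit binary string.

Append 3 zeros: 1001110101010000. Divide by 1101 (XOR where the leading bit is 1):
  pos 0: 1001 XOR 1101 = 0100
  pos 1: 1001 XOR 1101 = 0100
  pos 2: 1001 XOR 1101 = 0100
  pos 3: 1000 XOR 1101 = 0101
  pos 4: 1011 XOR 1101 = 0110
  pos 5: 1100 XOR 1101 = 0001
  pos 8: 1101 XOR 1101 = 0000
Remainder (last 3 bits) = 000. This is the CRC / FCS.

000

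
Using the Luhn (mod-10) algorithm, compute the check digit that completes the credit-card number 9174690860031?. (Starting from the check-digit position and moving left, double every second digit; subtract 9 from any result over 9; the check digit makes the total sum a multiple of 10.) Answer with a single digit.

Partial digits right→left: 1 3 0 0 6 8 0 9 6 4 7 1 9
Double every second digit counting from the check-digit position (so the 1st, 3rd, 5th, ... of the partial from the right).
  doubled (with −9 where >9): 2 0 3 0 3 5 9 → sum 22
  kept as-is: 3 0 8 9 4 1 → sum 25
Total = 22 + 25 = 47.
Check digit = (10 − (47 mod 10)) mod 10 = 3.

3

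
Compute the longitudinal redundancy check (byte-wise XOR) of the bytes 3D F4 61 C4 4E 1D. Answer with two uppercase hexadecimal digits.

3F

XOR the bytes together:
  start with 0x3D
  0x3D ⊕ 0xF4 = 0xC9
  0xC9 ⊕ 0x61 = 0xA8
  0xA8 ⊕ 0xC4 = 0x6C
  0x6C ⊕ 0x4E = 0x22
  0x22 ⊕ 0x1D = 0x3F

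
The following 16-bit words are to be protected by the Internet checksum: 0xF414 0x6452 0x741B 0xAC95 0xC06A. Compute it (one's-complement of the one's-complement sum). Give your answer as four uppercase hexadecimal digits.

One's-complement addition (fold any carry out of bit 15 back into bit 0):
  0xF414 + 0x6452 = 0x15866 → wrap carry → 0x5867
  0x5867 + 0x741B = 0x0CC82
  0xCC82 + 0xAC95 = 0x17917 → wrap carry → 0x7918
  0x7918 + 0xC06A = 0x13982 → wrap carry → 0x3983
One's-complement sum = 0x3983.
Checksum = ~0x3983 & 0xFFFF = 0xC67C.

C67C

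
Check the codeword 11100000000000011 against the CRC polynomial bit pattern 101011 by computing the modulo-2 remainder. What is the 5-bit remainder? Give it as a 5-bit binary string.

10101

Modulo-2 division of 11100000000000011 by 101011:
  pos 0: 111000 XOR 101011 = 010011
  pos 1: 100110 XOR 101011 = 001101
  pos 3: 110100 XOR 101011 = 011111
  pos 4: 111110 XOR 101011 = 010101
  pos 5: 101010 XOR 101011 = 000001
  pos 10: 100001 XOR 101011 = 001010
Remainder = 10101 (nonzero — an error is detected).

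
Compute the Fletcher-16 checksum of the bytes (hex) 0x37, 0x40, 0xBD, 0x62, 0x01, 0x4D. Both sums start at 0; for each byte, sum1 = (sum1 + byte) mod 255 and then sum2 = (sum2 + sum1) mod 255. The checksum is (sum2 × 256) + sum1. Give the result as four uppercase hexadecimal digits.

Running sums (mod 255):
  after byte 0 (0x37): sum1=55, sum2=55
  after byte 1 (0x40): sum1=119, sum2=174
  after byte 2 (0xBD): sum1=53, sum2=227
  after byte 3 (0x62): sum1=151, sum2=123
  after byte 4 (0x01): sum1=152, sum2=20
  after byte 5 (0x4D): sum1=229, sum2=249
Checksum = sum2·256 + sum1 = 249·256 + 229 = 63973 = 0xF9E5.

F9E5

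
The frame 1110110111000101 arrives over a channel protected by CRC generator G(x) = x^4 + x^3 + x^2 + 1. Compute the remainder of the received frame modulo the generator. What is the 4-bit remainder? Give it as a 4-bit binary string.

Modulo-2 division of 1110110111000101 by 11101:
  pos 0: 11101 XOR 11101 = 00000
  pos 5: 10111 XOR 11101 = 01010
  pos 6: 10100 XOR 11101 = 01001
  pos 7: 10010 XOR 11101 = 01111
  pos 8: 11110 XOR 11101 = 00011
  pos 11: 11101 XOR 11101 = 00000
Remainder = 0000 (zero — the frame passes the CRC check).

0000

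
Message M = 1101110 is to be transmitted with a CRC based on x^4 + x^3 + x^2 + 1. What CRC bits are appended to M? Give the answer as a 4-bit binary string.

0100

Append 4 zeros: 11011100000. Divide by 11101 (XOR where the leading bit is 1):
  pos 0: 11011 XOR 11101 = 00110
  pos 2: 11010 XOR 11101 = 00111
  pos 4: 11100 XOR 11101 = 00001
Remainder (last 4 bits) = 0100. This is the CRC / FCS.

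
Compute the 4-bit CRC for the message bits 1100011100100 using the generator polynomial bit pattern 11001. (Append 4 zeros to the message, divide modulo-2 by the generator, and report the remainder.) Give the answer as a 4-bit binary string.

1110

Append 4 zeros: 11000111001000000. Divide by 11001 (XOR where the leading bit is 1):
  pos 0: 11000 XOR 11001 = 00001
  pos 4: 11110 XOR 11001 = 00111
  pos 6: 11101 XOR 11001 = 00100
  pos 8: 10000 XOR 11001 = 01001
  pos 9: 10010 XOR 11001 = 01011
  pos 10: 10110 XOR 11001 = 01111
  pos 11: 11110 XOR 11001 = 00111
Remainder (last 4 bits) = 1110. This is the CRC / FCS.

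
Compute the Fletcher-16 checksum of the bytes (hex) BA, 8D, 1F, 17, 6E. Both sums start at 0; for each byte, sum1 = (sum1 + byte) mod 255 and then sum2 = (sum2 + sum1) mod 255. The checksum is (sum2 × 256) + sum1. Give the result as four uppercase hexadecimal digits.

Running sums (mod 255):
  after byte 0 (BA): sum1=186, sum2=186
  after byte 1 (8D): sum1=72, sum2=3
  after byte 2 (1F): sum1=103, sum2=106
  after byte 3 (17): sum1=126, sum2=232
  after byte 4 (6E): sum1=236, sum2=213
Checksum = sum2·256 + sum1 = 213·256 + 236 = 54764 = 0xD5EC.

D5EC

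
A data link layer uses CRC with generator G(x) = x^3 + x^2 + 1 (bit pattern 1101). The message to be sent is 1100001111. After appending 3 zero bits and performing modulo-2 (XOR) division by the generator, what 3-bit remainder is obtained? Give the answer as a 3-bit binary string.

011

Append 3 zeros: 1100001111000. Divide by 1101 (XOR where the leading bit is 1):
  pos 0: 1100 XOR 1101 = 0001
  pos 3: 1001 XOR 1101 = 0100
  pos 4: 1001 XOR 1101 = 0100
  pos 5: 1001 XOR 1101 = 0100
  pos 6: 1001 XOR 1101 = 0100
  pos 7: 1000 XOR 1101 = 0101
  pos 8: 1010 XOR 1101 = 0111
  pos 9: 1110 XOR 1101 = 0011
Remainder (last 3 bits) = 011. This is the CRC / FCS.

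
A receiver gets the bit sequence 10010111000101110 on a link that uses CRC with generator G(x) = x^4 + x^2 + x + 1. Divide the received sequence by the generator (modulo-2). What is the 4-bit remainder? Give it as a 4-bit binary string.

0100

Modulo-2 division of 10010111000101110 by 10111:
  pos 0: 10010 XOR 10111 = 00101
  pos 2: 10111 XOR 10111 = 00000
  pos 7: 10001 XOR 10111 = 00110
  pos 9: 11001 XOR 10111 = 01110
  pos 10: 11101 XOR 10111 = 01010
  pos 11: 10101 XOR 10111 = 00010
Remainder = 0100 (nonzero — an error is detected).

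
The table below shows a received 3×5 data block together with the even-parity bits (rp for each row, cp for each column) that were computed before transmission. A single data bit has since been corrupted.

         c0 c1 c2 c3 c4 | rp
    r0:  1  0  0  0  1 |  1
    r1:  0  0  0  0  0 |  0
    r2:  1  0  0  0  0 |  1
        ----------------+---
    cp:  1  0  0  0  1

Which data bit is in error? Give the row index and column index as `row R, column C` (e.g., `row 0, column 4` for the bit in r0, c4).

row 0, column 0

Recompute each row's even parity and compare to rp:
  r0: data parity 0, sent rp 1 → mismatch
  r1: data parity 0, sent rp 0 → ok
  r2: data parity 1, sent rp 1 → ok
Recompute each column's even parity and compare to cp:
  c0: data parity 0, sent cp 1 → mismatch
  c1: data parity 0, sent cp 0 → ok
  c2: data parity 0, sent cp 0 → ok
  c3: data parity 0, sent cp 0 → ok
  c4: data parity 1, sent cp 1 → ok
Exactly one row (r0) and one column (c0) fail → the flipped bit is at their intersection.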